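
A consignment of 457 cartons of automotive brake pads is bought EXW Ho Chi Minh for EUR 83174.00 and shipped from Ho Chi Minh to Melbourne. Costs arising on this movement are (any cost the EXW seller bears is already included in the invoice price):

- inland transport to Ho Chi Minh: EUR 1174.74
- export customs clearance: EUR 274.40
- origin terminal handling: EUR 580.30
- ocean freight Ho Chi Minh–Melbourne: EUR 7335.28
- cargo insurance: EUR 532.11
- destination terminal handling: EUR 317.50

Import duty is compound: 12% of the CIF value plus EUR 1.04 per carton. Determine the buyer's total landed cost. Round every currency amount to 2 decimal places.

EXW: the seller makes goods available at their premises; the buyer bears all onward costs.
CIF value = EXW price + inland to port + export clearance + origin terminal + freight + insurance = 83174.00 + 1174.74 + 274.40 + 580.30 + 7335.28 + 532.11 = 93070.83
Ad valorem component: 93070.83 × 12% = 11168.50
Specific component: 457 × 1.04 = 475.28
Import duty = 11168.50 + 475.28 = 11643.78
Buyer bears: inland to port 1174.74 + export clearance 274.40 + origin terminal 580.30 + freight 7335.28 + insurance 532.11 + destination terminal 317.50 + duty 11643.78 = 21858.11
Landed cost = invoice 83174.00 + 21858.11 = 105032.11

Total landed cost: EUR 105032.11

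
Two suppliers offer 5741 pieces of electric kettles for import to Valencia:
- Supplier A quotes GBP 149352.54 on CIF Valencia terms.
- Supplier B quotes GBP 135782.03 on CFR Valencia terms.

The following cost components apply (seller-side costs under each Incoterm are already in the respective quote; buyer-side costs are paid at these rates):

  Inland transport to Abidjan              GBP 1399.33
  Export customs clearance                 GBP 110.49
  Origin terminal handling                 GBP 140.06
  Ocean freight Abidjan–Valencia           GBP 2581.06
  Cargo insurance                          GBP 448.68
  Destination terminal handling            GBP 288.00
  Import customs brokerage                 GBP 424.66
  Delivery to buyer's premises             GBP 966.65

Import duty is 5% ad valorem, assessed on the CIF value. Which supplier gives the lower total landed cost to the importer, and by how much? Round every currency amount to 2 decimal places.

Supplier A (CIF):
The CIF price already equals the CIF value: 149352.54
Import duty = 149352.54 × 5% = 7467.63
Buyer bears (A): 288.00 + 424.66 + 966.65 = 1679.31
Landed cost (A) = invoice 149352.54 + 1679.31 + duty 7467.63 = 158499.48
Supplier B (CFR):
CIF value = CFR price + insurance = 135782.03 + 448.68 = 136230.71
Import duty = 136230.71 × 5% = 6811.54
Buyer bears (B): 448.68 + 288.00 + 424.66 + 966.65 = 2127.99
Landed cost (B) = invoice 135782.03 + 2127.99 + duty 6811.54 = 144721.56
Difference = |158499.48 − 144721.56| = 13777.92

Supplier B is cheaper by GBP 13777.92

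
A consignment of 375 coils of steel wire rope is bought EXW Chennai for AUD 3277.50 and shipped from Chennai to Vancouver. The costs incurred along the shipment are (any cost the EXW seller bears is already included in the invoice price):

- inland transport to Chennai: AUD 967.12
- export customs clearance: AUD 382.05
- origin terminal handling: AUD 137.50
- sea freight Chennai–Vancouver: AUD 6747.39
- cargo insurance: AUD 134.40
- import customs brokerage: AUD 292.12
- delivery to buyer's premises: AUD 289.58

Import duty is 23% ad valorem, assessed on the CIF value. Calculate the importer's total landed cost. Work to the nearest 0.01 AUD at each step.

Total landed cost: AUD 14906.23

EXW: the seller makes goods available at their premises; the buyer bears all onward costs.
CIF value = EXW price + inland to port + export clearance + origin terminal + freight + insurance = 3277.50 + 967.12 + 382.05 + 137.50 + 6747.39 + 134.40 = 11645.96
Import duty = 11645.96 × 23% = 2678.57
Buyer bears: inland to port 967.12 + export clearance 382.05 + origin terminal 137.50 + freight 6747.39 + insurance 134.40 + brokerage 292.12 + delivery 289.58 + duty 2678.57 = 11628.73
Landed cost = invoice 3277.50 + 11628.73 = 14906.23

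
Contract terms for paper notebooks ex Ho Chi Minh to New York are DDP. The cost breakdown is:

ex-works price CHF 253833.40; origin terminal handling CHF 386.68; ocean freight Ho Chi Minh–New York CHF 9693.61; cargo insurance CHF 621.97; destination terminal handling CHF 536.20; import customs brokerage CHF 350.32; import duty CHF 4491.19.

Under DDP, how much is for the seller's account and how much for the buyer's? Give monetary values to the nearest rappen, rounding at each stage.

DDP: the seller bears all costs including import duty.
Seller's account: goods 253833.40 + origin terminal 386.68 + freight 9693.61 + insurance 621.97 + destination terminal 536.20 + brokerage 350.32 + duty 4491.19 = 269913.37
Buyer's account: 0.00

Seller: CHF 269913.37; buyer: CHF 0.00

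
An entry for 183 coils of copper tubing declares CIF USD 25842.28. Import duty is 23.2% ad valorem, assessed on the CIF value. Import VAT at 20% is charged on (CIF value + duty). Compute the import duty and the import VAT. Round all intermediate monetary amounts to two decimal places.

Import duty: USD 5995.41; import VAT: USD 6367.54

Import duty = 25842.28 × 23.2% = 5995.41
VAT base = CIF + duty = 25842.28 + 5995.41 = 31837.69
Import VAT = 31837.69 × 20% = 6367.54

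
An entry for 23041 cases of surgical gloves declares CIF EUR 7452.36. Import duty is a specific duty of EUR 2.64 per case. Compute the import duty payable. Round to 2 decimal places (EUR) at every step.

Import duty = 23041 × 2.64 = 60828.24

Import duty: EUR 60828.24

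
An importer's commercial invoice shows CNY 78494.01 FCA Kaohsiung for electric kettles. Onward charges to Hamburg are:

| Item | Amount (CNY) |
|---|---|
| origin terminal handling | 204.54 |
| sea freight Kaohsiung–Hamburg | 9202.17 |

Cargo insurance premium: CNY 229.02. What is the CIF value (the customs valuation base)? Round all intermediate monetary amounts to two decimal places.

CIF = FCA price + pre-shipment costs + freight + insurance
CIF = 78494.01 + 204.54 + 9202.17 + 229.02 = 88129.74

CIF value: CNY 88129.74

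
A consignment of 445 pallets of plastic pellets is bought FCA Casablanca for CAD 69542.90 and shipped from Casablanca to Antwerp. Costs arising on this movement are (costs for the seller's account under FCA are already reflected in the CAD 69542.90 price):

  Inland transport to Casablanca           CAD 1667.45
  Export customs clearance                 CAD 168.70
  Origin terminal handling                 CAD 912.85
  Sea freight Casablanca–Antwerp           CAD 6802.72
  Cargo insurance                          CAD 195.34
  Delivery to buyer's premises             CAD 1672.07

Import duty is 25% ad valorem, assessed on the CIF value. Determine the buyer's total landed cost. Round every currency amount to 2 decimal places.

Total landed cost: CAD 98489.33

FCA: the seller delivers export-cleared goods to the carrier; the buyer bears costs from that point.
Already in the invoice (seller's account under FCA): inland to port, export clearance — exclude.
CIF value = FCA price + origin terminal + freight + insurance = 69542.90 + 912.85 + 6802.72 + 195.34 = 77453.81
Import duty = 77453.81 × 25% = 19363.45
Buyer bears: origin terminal 912.85 + freight 6802.72 + insurance 195.34 + delivery 1672.07 + duty 19363.45 = 28946.43
Landed cost = invoice 69542.90 + 28946.43 = 98489.33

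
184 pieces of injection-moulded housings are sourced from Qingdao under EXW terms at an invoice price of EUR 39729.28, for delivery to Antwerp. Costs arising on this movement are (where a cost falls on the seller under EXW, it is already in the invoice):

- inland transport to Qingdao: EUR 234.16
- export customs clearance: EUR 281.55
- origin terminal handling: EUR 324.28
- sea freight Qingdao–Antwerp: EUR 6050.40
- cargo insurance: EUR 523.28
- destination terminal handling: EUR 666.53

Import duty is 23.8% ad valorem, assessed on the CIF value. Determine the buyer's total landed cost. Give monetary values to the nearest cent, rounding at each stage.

EXW: the seller makes goods available at their premises; the buyer bears all onward costs.
CIF value = EXW price + inland to port + export clearance + origin terminal + freight + insurance = 39729.28 + 234.16 + 281.55 + 324.28 + 6050.40 + 523.28 = 47142.95
Import duty = 47142.95 × 23.8% = 11220.02
Buyer bears: inland to port 234.16 + export clearance 281.55 + origin terminal 324.28 + freight 6050.40 + insurance 523.28 + destination terminal 666.53 + duty 11220.02 = 19300.22
Landed cost = invoice 39729.28 + 19300.22 = 59029.50

Total landed cost: EUR 59029.50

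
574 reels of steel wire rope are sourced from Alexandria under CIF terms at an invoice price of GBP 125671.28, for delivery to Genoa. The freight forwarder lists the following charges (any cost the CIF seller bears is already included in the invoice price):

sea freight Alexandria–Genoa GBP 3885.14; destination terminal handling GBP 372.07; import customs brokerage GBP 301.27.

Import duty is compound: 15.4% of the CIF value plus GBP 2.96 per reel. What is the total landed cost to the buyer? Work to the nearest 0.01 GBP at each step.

CIF: the seller pays costs through ocean freight and marine insurance to the destination port.
Already in the invoice (seller's account under CIF): freight — exclude.
The CIF price already equals the CIF value: 125671.28
Ad valorem component: 125671.28 × 15.4% = 19353.38
Specific component: 574 × 2.96 = 1699.04
Import duty = 19353.38 + 1699.04 = 21052.42
Buyer bears: destination terminal 372.07 + brokerage 301.27 + duty 21052.42 = 21725.76
Landed cost = invoice 125671.28 + 21725.76 = 147397.04

Total landed cost: GBP 147397.04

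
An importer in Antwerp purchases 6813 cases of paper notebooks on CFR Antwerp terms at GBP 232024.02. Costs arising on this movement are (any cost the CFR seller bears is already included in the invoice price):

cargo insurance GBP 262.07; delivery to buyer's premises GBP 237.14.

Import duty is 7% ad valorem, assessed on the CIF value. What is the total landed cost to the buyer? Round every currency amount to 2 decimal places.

CFR: the seller pays costs through ocean freight to the destination port, but not insurance.
CIF value = CFR price + insurance = 232024.02 + 262.07 = 232286.09
Import duty = 232286.09 × 7% = 16260.03
Buyer bears: insurance 262.07 + delivery 237.14 + duty 16260.03 = 16759.24
Landed cost = invoice 232024.02 + 16759.24 = 248783.26

Total landed cost: GBP 248783.26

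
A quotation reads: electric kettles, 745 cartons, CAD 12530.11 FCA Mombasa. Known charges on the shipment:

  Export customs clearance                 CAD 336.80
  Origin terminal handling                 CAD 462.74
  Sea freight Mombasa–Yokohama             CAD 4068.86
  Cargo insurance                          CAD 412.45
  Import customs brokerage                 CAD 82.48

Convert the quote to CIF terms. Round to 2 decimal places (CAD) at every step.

Not relevant to the conversion: export clearance — on the seller under both FCA and CIF; already in the FCA price and stays in the CIF price. brokerage — on the buyer under both terms; not part of either seller's price.
From FCA to CIF, the seller additionally bears: origin terminal, freight, insurance.
CIF price = 12530.11 + 462.74 + 4068.86 + 412.45 = 17474.16

CIF price: CAD 17474.16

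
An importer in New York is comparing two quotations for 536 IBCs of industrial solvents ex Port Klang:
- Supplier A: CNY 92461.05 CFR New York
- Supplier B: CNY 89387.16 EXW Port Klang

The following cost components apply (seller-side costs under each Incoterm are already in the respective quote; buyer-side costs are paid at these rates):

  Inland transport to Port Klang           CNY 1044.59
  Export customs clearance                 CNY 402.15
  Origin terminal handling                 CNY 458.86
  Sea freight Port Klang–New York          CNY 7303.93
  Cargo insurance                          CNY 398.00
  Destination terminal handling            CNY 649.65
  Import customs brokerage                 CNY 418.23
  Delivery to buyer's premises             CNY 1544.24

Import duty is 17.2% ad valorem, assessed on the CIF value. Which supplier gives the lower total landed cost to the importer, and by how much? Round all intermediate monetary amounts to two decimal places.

Supplier A is cheaper by CNY 7190.97

Supplier A (CFR):
CIF value = CFR price + insurance = 92461.05 + 398.00 = 92859.05
Import duty = 92859.05 × 17.2% = 15971.76
Buyer bears (A): 398.00 + 649.65 + 418.23 + 1544.24 = 3010.12
Landed cost (A) = invoice 92461.05 + 3010.12 + duty 15971.76 = 111442.93
Supplier B (EXW):
CIF value = EXW price + inland to port + export clearance + origin terminal + freight + insurance = 89387.16 + 1044.59 + 402.15 + 458.86 + 7303.93 + 398.00 = 98994.69
Import duty = 98994.69 × 17.2% = 17027.09
Buyer bears (B): 1044.59 + 402.15 + 458.86 + 7303.93 + 398.00 + 649.65 + 418.23 + 1544.24 = 12219.65
Landed cost (B) = invoice 89387.16 + 12219.65 + duty 17027.09 = 118633.90
Difference = |111442.93 − 118633.90| = 7190.97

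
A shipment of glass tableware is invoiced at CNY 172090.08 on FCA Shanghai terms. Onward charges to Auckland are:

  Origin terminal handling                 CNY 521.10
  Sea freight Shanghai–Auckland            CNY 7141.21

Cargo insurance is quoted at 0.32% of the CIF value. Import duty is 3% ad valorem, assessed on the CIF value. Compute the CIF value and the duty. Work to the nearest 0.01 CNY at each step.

CIF value: CNY 180329.44; import duty: CNY 5409.88

Let C be the CIF value. C = FCA price + pre-shipment costs + freight + 0.32% × C
C − 0.32% × C = 172090.08 + 521.10 + 7141.21
0.9968 × C = 179752.39
C = 179752.39 / 0.9968 = 180329.44
Insurance premium = 0.32% × 180329.44 = 577.05
Import duty = 180329.44 × 3% = 5409.88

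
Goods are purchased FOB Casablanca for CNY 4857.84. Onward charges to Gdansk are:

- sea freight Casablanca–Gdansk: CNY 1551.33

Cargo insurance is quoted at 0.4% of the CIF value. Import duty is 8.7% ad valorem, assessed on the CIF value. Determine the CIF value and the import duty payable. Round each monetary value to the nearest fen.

CIF value: CNY 6434.91; import duty: CNY 559.84

Let C be the CIF value. C = FOB price + freight + 0.4% × C
C − 0.4% × C = 4857.84 + 1551.33
0.996 × C = 6409.17
C = 6409.17 / 0.996 = 6434.91
Insurance premium = 0.4% × 6434.91 = 25.74
Import duty = 6434.91 × 8.7% = 559.84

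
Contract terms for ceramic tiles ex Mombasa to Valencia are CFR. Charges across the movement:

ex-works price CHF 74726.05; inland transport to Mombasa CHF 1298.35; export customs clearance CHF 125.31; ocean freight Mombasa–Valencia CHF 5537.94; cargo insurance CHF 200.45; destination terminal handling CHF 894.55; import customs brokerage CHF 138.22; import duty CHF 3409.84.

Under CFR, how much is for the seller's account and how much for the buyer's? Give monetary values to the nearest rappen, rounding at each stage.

CFR: the seller pays costs through ocean freight to the destination port, but not insurance.
Seller's account: goods 74726.05 + inland to port 1298.35 + export clearance 125.31 + freight 5537.94 = 81687.65
Buyer's account: insurance 200.45 + destination terminal 894.55 + brokerage 138.22 + duty 3409.84 = 4643.06

Seller: CHF 81687.65; buyer: CHF 4643.06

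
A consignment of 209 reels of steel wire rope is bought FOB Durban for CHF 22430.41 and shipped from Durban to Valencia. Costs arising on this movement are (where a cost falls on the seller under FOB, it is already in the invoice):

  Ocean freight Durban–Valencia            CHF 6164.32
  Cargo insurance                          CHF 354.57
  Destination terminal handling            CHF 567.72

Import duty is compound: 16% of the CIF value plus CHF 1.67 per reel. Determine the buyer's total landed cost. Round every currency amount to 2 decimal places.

Total landed cost: CHF 34497.94

FOB: the seller bears costs until goods are on board at the origin port; the buyer bears freight, insurance and all costs thereafter.
CIF value = FOB price + freight + insurance = 22430.41 + 6164.32 + 354.57 = 28949.30
Ad valorem component: 28949.30 × 16% = 4631.89
Specific component: 209 × 1.67 = 349.03
Import duty = 4631.89 + 349.03 = 4980.92
Buyer bears: freight 6164.32 + insurance 354.57 + destination terminal 567.72 + duty 4980.92 = 12067.53
Landed cost = invoice 22430.41 + 12067.53 = 34497.94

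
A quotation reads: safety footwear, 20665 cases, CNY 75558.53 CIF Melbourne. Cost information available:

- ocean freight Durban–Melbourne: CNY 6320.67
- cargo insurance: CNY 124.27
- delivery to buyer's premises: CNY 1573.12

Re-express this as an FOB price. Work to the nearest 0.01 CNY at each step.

Not relevant to the conversion: delivery — on the buyer under both terms; not part of either seller's price.
From CIF to FOB, the seller no longer bears: freight, insurance.
FOB price = 75558.53 − 6320.67 − 124.27 = 69113.59

FOB price: CNY 69113.59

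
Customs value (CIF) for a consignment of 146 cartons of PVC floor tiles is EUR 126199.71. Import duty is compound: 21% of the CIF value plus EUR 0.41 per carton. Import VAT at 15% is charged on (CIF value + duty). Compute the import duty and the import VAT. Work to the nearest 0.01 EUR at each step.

Import duty: EUR 26561.80; import VAT: EUR 22914.23

Ad valorem component: 126199.71 × 21% = 26501.94
Specific component: 146 × 0.41 = 59.86
Import duty = 26501.94 + 59.86 = 26561.80
VAT base = CIF + duty = 126199.71 + 26561.80 = 152761.51
Import VAT = 152761.51 × 15% = 22914.23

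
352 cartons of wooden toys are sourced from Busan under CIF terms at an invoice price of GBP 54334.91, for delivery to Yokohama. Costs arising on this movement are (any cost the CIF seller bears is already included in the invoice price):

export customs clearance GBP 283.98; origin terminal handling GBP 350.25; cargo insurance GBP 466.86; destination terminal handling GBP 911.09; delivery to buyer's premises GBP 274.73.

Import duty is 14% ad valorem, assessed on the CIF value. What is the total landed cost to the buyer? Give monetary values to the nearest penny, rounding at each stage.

Total landed cost: GBP 63127.62

CIF: the seller pays costs through ocean freight and marine insurance to the destination port.
Already in the invoice (seller's account under CIF): export clearance, origin terminal, insurance — exclude.
The CIF price already equals the CIF value: 54334.91
Import duty = 54334.91 × 14% = 7606.89
Buyer bears: destination terminal 911.09 + delivery 274.73 + duty 7606.89 = 8792.71
Landed cost = invoice 54334.91 + 8792.71 = 63127.62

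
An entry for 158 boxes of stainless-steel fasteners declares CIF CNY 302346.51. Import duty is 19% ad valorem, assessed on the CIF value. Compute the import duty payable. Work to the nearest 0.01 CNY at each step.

Import duty: CNY 57445.84

Import duty = 302346.51 × 19% = 57445.84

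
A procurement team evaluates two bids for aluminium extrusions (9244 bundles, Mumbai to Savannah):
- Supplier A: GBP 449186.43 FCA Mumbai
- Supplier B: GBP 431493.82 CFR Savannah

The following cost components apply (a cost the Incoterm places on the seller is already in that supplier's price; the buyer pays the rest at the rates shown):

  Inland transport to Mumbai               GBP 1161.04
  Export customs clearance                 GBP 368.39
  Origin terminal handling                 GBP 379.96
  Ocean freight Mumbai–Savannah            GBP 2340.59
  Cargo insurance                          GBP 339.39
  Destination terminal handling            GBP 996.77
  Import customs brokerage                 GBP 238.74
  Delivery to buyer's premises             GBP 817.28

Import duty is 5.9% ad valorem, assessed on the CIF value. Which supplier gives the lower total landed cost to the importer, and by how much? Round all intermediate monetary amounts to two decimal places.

Supplier A (FCA):
CIF value = FCA price + origin terminal + freight + insurance = 449186.43 + 379.96 + 2340.59 + 339.39 = 452246.37
Import duty = 452246.37 × 5.9% = 26682.54
Buyer bears (A): 379.96 + 2340.59 + 339.39 + 996.77 + 238.74 + 817.28 = 5112.73
Landed cost (A) = invoice 449186.43 + 5112.73 + duty 26682.54 = 480981.70
Supplier B (CFR):
CIF value = CFR price + insurance = 431493.82 + 339.39 = 431833.21
Import duty = 431833.21 × 5.9% = 25478.16
Buyer bears (B): 339.39 + 996.77 + 238.74 + 817.28 = 2392.18
Landed cost (B) = invoice 431493.82 + 2392.18 + duty 25478.16 = 459364.16
Difference = |480981.70 − 459364.16| = 21617.54

Supplier B is cheaper by GBP 21617.54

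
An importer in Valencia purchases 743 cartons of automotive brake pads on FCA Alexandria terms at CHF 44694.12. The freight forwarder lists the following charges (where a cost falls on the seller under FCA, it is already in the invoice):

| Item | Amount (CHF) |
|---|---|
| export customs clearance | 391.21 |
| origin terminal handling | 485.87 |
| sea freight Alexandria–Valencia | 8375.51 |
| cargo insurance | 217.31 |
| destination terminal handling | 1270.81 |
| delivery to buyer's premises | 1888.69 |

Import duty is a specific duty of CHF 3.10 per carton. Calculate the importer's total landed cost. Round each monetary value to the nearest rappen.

Total landed cost: CHF 59235.61

FCA: the seller delivers export-cleared goods to the carrier; the buyer bears costs from that point.
Already in the invoice (seller's account under FCA): export clearance — exclude.
CIF value = FCA price + origin terminal + freight + insurance = 44694.12 + 485.87 + 8375.51 + 217.31 = 53772.81
Import duty = 743 × 3.10 = 2303.30
Buyer bears: origin terminal 485.87 + freight 8375.51 + insurance 217.31 + destination terminal 1270.81 + delivery 1888.69 + duty 2303.30 = 14541.49
Landed cost = invoice 44694.12 + 14541.49 = 59235.61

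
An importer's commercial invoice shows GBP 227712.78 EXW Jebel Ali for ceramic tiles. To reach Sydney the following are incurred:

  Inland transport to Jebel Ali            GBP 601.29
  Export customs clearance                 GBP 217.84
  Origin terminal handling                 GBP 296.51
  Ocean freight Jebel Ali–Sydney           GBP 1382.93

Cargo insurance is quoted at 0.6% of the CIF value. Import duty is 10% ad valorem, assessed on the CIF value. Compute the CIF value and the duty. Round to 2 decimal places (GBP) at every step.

CIF value: GBP 231600.96; import duty: GBP 23160.10

Let C be the CIF value. C = EXW price + pre-shipment costs + freight + 0.6% × C
C − 0.6% × C = 227712.78 + 601.29 + 217.84 + 296.51 + 1382.93
0.994 × C = 230211.35
C = 230211.35 / 0.994 = 231600.96
Insurance premium = 0.6% × 231600.96 = 1389.61
Import duty = 231600.96 × 10% = 23160.10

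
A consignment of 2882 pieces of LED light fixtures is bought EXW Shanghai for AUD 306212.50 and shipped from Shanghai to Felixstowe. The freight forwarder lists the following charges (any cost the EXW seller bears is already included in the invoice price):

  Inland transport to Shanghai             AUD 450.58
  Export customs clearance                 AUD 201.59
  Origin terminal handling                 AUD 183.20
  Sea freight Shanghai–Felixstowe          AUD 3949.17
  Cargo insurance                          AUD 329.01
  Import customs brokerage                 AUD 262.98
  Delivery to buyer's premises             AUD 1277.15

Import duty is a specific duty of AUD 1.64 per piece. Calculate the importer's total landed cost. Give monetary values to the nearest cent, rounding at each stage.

EXW: the seller makes goods available at their premises; the buyer bears all onward costs.
CIF value = EXW price + inland to port + export clearance + origin terminal + freight + insurance = 306212.50 + 450.58 + 201.59 + 183.20 + 3949.17 + 329.01 = 311326.05
Import duty = 2882 × 1.64 = 4726.48
Buyer bears: inland to port 450.58 + export clearance 201.59 + origin terminal 183.20 + freight 3949.17 + insurance 329.01 + brokerage 262.98 + delivery 1277.15 + duty 4726.48 = 11380.16
Landed cost = invoice 306212.50 + 11380.16 = 317592.66

Total landed cost: AUD 317592.66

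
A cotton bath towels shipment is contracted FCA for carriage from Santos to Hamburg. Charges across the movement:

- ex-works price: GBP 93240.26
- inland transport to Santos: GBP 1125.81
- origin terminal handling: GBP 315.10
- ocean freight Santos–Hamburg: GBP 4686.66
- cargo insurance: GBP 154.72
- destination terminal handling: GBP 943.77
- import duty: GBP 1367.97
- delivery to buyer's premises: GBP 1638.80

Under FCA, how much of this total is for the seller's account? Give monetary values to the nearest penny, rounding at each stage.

FCA: the seller delivers export-cleared goods to the carrier; the buyer bears costs from that point.
Seller's account: goods 93240.26 + inland to port 1125.81 = 94366.07
Buyer's account: origin terminal 315.10 + freight 4686.66 + insurance 154.72 + destination terminal 943.77 + duty 1367.97 + delivery 1638.80 = 9107.02

Seller's account: GBP 94366.07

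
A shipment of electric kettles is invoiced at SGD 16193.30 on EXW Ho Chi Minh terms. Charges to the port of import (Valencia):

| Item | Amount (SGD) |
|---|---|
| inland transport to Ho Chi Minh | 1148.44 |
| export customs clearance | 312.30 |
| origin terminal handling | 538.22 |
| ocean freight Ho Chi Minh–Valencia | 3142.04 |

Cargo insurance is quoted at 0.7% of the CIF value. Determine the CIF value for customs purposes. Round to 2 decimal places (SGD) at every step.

Let C be the CIF value. C = EXW price + pre-shipment costs + freight + 0.7% × C
C − 0.7% × C = 16193.30 + 1148.44 + 312.30 + 538.22 + 3142.04
0.993 × C = 21334.30
C = 21334.30 / 0.993 = 21484.69
Insurance premium = 0.7% × 21484.69 = 150.39

CIF value: SGD 21484.69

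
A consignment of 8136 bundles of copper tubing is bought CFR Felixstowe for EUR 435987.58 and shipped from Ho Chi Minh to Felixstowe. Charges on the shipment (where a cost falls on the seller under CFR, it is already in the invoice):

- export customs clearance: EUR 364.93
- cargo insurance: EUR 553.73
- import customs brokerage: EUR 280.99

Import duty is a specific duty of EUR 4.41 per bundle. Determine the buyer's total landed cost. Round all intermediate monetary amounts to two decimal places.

CFR: the seller pays costs through ocean freight to the destination port, but not insurance.
Already in the invoice (seller's account under CFR): export clearance — exclude.
CIF value = CFR price + insurance = 435987.58 + 553.73 = 436541.31
Import duty = 8136 × 4.41 = 35879.76
Buyer bears: insurance 553.73 + brokerage 280.99 + duty 35879.76 = 36714.48
Landed cost = invoice 435987.58 + 36714.48 = 472702.06

Total landed cost: EUR 472702.06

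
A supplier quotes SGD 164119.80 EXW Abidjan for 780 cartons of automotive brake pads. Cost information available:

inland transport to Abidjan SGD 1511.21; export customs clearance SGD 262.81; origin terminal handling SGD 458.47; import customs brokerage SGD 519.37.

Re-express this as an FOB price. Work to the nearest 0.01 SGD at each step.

Not relevant to the conversion: brokerage — on the buyer under both terms; not part of either seller's price.
From EXW to FOB, the seller additionally bears: inland to port, export clearance, origin terminal.
FOB price = 164119.80 + 1511.21 + 262.81 + 458.47 = 166352.29

FOB price: SGD 166352.29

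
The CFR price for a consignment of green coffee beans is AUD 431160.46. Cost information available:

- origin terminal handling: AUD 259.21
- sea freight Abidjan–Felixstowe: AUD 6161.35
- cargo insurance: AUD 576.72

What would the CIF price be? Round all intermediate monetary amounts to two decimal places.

Not relevant to the conversion: freight, origin terminal — on the seller under both CFR and CIF; already in the CFR price and stays in the CIF price.
From CFR to CIF, the seller additionally bears: insurance.
CIF price = 431160.46 + 576.72 = 431737.18

CIF price: AUD 431737.18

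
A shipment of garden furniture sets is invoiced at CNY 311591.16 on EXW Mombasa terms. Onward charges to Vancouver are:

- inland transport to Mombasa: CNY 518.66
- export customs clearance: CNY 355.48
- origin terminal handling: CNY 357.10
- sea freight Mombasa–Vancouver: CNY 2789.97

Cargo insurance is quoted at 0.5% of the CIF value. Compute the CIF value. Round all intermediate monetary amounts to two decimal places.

Let C be the CIF value. C = EXW price + pre-shipment costs + freight + 0.5% × C
C − 0.5% × C = 311591.16 + 518.66 + 355.48 + 357.10 + 2789.97
0.995 × C = 315612.37
C = 315612.37 / 0.995 = 317198.36
Insurance premium = 0.5% × 317198.36 = 1585.99

CIF value: CNY 317198.36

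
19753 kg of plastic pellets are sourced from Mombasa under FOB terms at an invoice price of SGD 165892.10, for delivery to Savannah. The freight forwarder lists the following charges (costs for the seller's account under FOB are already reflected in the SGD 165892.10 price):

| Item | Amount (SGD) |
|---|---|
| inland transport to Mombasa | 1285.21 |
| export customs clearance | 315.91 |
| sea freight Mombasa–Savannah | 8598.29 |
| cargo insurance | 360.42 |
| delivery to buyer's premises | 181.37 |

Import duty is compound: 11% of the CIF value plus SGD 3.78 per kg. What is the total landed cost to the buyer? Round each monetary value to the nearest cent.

FOB: the seller bears costs until goods are on board at the origin port; the buyer bears freight, insurance and all costs thereafter.
Already in the invoice (seller's account under FOB): inland to port, export clearance — exclude.
CIF value = FOB price + freight + insurance = 165892.10 + 8598.29 + 360.42 = 174850.81
Ad valorem component: 174850.81 × 11% = 19233.59
Specific component: 19753 × 3.78 = 74666.34
Import duty = 19233.59 + 74666.34 = 93899.93
Buyer bears: freight 8598.29 + insurance 360.42 + delivery 181.37 + duty 93899.93 = 103040.01
Landed cost = invoice 165892.10 + 103040.01 = 268932.11

Total landed cost: SGD 268932.11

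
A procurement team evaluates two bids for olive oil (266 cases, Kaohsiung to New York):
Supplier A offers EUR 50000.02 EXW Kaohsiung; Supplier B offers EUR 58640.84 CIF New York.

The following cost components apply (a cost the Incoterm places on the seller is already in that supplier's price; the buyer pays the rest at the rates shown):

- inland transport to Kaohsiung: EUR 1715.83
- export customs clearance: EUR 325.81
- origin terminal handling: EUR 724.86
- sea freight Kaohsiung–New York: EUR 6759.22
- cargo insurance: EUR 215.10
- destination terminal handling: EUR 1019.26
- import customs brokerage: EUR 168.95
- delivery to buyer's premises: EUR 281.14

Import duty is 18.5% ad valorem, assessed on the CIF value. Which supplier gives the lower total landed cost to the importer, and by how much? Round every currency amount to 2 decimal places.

Supplier B is cheaper by EUR 1303.50

Supplier A (EXW):
CIF value = EXW price + inland to port + export clearance + origin terminal + freight + insurance = 50000.02 + 1715.83 + 325.81 + 724.86 + 6759.22 + 215.10 = 59740.84
Import duty = 59740.84 × 18.5% = 11052.06
Buyer bears (A): 1715.83 + 325.81 + 724.86 + 6759.22 + 215.10 + 1019.26 + 168.95 + 281.14 = 11210.17
Landed cost (A) = invoice 50000.02 + 11210.17 + duty 11052.06 = 72262.25
Supplier B (CIF):
The CIF price already equals the CIF value: 58640.84
Import duty = 58640.84 × 18.5% = 10848.56
Buyer bears (B): 1019.26 + 168.95 + 281.14 = 1469.35
Landed cost (B) = invoice 58640.84 + 1469.35 + duty 10848.56 = 70958.75
Difference = |72262.25 − 70958.75| = 1303.50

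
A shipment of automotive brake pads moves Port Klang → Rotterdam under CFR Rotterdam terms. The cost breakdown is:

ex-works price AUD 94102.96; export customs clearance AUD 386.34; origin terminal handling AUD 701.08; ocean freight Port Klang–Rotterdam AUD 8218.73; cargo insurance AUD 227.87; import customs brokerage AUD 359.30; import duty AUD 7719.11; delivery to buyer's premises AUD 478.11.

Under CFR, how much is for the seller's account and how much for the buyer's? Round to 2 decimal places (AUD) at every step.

CFR: the seller pays costs through ocean freight to the destination port, but not insurance.
Seller's account: goods 94102.96 + export clearance 386.34 + origin terminal 701.08 + freight 8218.73 = 103409.11
Buyer's account: insurance 227.87 + brokerage 359.30 + duty 7719.11 + delivery 478.11 = 8784.39

Seller: AUD 103409.11; buyer: AUD 8784.39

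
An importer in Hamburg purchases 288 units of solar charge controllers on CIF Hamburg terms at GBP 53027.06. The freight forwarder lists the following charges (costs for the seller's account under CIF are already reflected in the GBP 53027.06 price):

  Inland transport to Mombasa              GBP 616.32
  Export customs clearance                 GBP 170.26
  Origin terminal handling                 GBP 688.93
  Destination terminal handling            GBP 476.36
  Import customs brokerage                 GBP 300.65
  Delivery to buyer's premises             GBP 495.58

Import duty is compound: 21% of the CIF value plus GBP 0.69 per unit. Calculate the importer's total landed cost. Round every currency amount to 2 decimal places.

Total landed cost: GBP 65634.05

CIF: the seller pays costs through ocean freight and marine insurance to the destination port.
Already in the invoice (seller's account under CIF): inland to port, export clearance, origin terminal — exclude.
The CIF price already equals the CIF value: 53027.06
Ad valorem component: 53027.06 × 21% = 11135.68
Specific component: 288 × 0.69 = 198.72
Import duty = 11135.68 + 198.72 = 11334.40
Buyer bears: destination terminal 476.36 + brokerage 300.65 + delivery 495.58 + duty 11334.40 = 12606.99
Landed cost = invoice 53027.06 + 12606.99 = 65634.05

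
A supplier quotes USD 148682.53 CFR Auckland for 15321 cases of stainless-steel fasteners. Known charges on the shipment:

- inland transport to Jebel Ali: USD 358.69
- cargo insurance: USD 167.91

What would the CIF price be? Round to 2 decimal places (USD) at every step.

CIF price: USD 148850.44

Not relevant to the conversion: inland to port — on the seller under both CFR and CIF; already in the CFR price and stays in the CIF price.
From CFR to CIF, the seller additionally bears: insurance.
CIF price = 148682.53 + 167.91 = 148850.44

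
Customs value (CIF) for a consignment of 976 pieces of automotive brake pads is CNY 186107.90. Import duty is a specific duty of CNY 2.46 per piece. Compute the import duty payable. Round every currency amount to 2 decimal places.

Import duty = 976 × 2.46 = 2400.96

Import duty: CNY 2400.96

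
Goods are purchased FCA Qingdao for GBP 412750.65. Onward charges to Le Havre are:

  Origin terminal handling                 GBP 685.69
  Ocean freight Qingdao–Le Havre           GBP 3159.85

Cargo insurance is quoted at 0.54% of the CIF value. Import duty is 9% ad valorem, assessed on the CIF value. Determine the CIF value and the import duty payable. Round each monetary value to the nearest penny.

CIF value: GBP 418858.02; import duty: GBP 37697.22

Let C be the CIF value. C = FCA price + pre-shipment costs + freight + 0.54% × C
C − 0.54% × C = 412750.65 + 685.69 + 3159.85
0.9946 × C = 416596.19
C = 416596.19 / 0.9946 = 418858.02
Insurance premium = 0.54% × 418858.02 = 2261.83
Import duty = 418858.02 × 9% = 37697.22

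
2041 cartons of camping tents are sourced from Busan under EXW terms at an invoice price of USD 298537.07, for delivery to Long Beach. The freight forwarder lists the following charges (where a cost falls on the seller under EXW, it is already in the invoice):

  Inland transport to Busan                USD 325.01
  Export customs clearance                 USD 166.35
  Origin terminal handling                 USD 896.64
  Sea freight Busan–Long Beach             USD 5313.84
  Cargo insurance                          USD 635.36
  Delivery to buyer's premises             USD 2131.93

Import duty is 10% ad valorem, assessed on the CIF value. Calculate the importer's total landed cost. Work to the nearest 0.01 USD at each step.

Total landed cost: USD 338593.63

EXW: the seller makes goods available at their premises; the buyer bears all onward costs.
CIF value = EXW price + inland to port + export clearance + origin terminal + freight + insurance = 298537.07 + 325.01 + 166.35 + 896.64 + 5313.84 + 635.36 = 305874.27
Import duty = 305874.27 × 10% = 30587.43
Buyer bears: inland to port 325.01 + export clearance 166.35 + origin terminal 896.64 + freight 5313.84 + insurance 635.36 + delivery 2131.93 + duty 30587.43 = 40056.56
Landed cost = invoice 298537.07 + 40056.56 = 338593.63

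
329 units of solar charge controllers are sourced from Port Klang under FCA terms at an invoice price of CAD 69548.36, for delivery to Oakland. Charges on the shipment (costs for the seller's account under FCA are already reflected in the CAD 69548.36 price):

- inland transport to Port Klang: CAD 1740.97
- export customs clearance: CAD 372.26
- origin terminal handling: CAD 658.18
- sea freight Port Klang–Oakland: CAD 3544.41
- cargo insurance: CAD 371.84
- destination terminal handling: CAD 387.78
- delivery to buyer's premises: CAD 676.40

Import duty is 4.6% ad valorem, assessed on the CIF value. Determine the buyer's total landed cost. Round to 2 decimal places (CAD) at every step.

FCA: the seller delivers export-cleared goods to the carrier; the buyer bears costs from that point.
Already in the invoice (seller's account under FCA): inland to port, export clearance — exclude.
CIF value = FCA price + origin terminal + freight + insurance = 69548.36 + 658.18 + 3544.41 + 371.84 = 74122.79
Import duty = 74122.79 × 4.6% = 3409.65
Buyer bears: origin terminal 658.18 + freight 3544.41 + insurance 371.84 + destination terminal 387.78 + delivery 676.40 + duty 3409.65 = 9048.26
Landed cost = invoice 69548.36 + 9048.26 = 78596.62

Total landed cost: CAD 78596.62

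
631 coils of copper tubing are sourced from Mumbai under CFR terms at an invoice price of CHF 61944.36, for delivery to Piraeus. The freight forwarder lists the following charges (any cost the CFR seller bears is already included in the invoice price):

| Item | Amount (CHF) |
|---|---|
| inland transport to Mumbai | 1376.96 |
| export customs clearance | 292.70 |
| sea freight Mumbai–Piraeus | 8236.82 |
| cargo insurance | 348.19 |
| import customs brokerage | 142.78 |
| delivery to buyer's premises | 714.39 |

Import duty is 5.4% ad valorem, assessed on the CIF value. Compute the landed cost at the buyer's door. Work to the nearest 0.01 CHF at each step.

CFR: the seller pays costs through ocean freight to the destination port, but not insurance.
Already in the invoice (seller's account under CFR): inland to port, export clearance, freight — exclude.
CIF value = CFR price + insurance = 61944.36 + 348.19 = 62292.55
Import duty = 62292.55 × 5.4% = 3363.80
Buyer bears: insurance 348.19 + brokerage 142.78 + delivery 714.39 + duty 3363.80 = 4569.16
Landed cost = invoice 61944.36 + 4569.16 = 66513.52

Total landed cost: CHF 66513.52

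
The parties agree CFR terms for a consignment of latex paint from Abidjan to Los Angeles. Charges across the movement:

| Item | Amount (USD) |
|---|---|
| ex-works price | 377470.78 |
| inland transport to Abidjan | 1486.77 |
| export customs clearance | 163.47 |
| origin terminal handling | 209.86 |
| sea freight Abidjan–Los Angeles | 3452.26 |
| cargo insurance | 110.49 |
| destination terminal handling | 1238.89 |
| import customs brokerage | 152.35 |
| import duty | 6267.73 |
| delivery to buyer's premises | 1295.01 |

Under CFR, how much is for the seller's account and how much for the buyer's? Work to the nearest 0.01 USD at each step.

Seller: USD 382783.14; buyer: USD 9064.47

CFR: the seller pays costs through ocean freight to the destination port, but not insurance.
Seller's account: goods 377470.78 + inland to port 1486.77 + export clearance 163.47 + origin terminal 209.86 + freight 3452.26 = 382783.14
Buyer's account: insurance 110.49 + destination terminal 1238.89 + brokerage 152.35 + duty 6267.73 + delivery 1295.01 = 9064.47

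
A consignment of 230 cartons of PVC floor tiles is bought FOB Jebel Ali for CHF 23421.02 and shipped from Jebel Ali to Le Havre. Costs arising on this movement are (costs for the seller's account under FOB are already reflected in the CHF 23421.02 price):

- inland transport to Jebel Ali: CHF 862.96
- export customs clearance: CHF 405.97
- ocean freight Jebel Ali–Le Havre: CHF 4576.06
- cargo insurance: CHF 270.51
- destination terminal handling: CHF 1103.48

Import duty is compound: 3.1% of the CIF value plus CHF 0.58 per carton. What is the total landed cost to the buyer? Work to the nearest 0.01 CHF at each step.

Total landed cost: CHF 30380.77

FOB: the seller bears costs until goods are on board at the origin port; the buyer bears freight, insurance and all costs thereafter.
Already in the invoice (seller's account under FOB): inland to port, export clearance — exclude.
CIF value = FOB price + freight + insurance = 23421.02 + 4576.06 + 270.51 = 28267.59
Ad valorem component: 28267.59 × 3.1% = 876.30
Specific component: 230 × 0.58 = 133.40
Import duty = 876.30 + 133.40 = 1009.70
Buyer bears: freight 4576.06 + insurance 270.51 + destination terminal 1103.48 + duty 1009.70 = 6959.75
Landed cost = invoice 23421.02 + 6959.75 = 30380.77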